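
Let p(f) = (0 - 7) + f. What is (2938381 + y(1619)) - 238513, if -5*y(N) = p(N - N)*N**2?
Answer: 31847467/5 ≈ 6.3695e+6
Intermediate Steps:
p(f) = -7 + f
y(N) = 7*N**2/5 (y(N) = -(-7 + (N - N))*N**2/5 = -(-7 + 0)*N**2/5 = -(-7)*N**2/5 = 7*N**2/5)
(2938381 + y(1619)) - 238513 = (2938381 + (7/5)*1619**2) - 238513 = (2938381 + (7/5)*2621161) - 238513 = (2938381 + 18348127/5) - 238513 = 33040032/5 - 238513 = 31847467/5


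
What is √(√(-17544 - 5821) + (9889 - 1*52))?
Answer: √(9837 + I*√23365) ≈ 99.185 + 0.7706*I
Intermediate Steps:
√(√(-17544 - 5821) + (9889 - 1*52)) = √(√(-23365) + (9889 - 52)) = √(I*√23365 + 9837) = √(9837 + I*√23365)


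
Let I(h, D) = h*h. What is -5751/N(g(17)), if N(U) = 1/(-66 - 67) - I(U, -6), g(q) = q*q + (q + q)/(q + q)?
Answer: 764883/11185301 ≈ 0.068383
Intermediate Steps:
I(h, D) = h²
g(q) = 1 + q² (g(q) = q² + (2*q)/((2*q)) = q² + (2*q)*(1/(2*q)) = q² + 1 = 1 + q²)
N(U) = -1/133 - U² (N(U) = 1/(-66 - 67) - U² = 1/(-133) - U² = -1/133 - U²)
-5751/N(g(17)) = -5751/(-1/133 - (1 + 17²)²) = -5751/(-1/133 - (1 + 289)²) = -5751/(-1/133 - 1*290²) = -5751/(-1/133 - 1*84100) = -5751/(-1/133 - 84100) = -5751/(-11185301/133) = -5751*(-133/11185301) = 764883/11185301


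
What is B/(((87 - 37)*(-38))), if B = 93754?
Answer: -46877/950 ≈ -49.344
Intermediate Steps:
B/(((87 - 37)*(-38))) = 93754/(((87 - 37)*(-38))) = 93754/((50*(-38))) = 93754/(-1900) = 93754*(-1/1900) = -46877/950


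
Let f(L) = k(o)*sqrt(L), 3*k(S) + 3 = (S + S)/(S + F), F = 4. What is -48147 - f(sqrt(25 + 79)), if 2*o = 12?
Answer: -48147 + 3*104**(1/4)/5 ≈ -48145.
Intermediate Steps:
o = 6 (o = (1/2)*12 = 6)
k(S) = -1 + 2*S/(3*(4 + S)) (k(S) = -1 + ((S + S)/(S + 4))/3 = -1 + ((2*S)/(4 + S))/3 = -1 + (2*S/(4 + S))/3 = -1 + 2*S/(3*(4 + S)))
f(L) = -3*sqrt(L)/5 (f(L) = ((-12 - 1*6)/(3*(4 + 6)))*sqrt(L) = ((1/3)*(-12 - 6)/10)*sqrt(L) = ((1/3)*(1/10)*(-18))*sqrt(L) = -3*sqrt(L)/5)
-48147 - f(sqrt(25 + 79)) = -48147 - (-3)*sqrt(sqrt(25 + 79))/5 = -48147 - (-3)*sqrt(sqrt(104))/5 = -48147 - (-3)*sqrt(2*sqrt(26))/5 = -48147 - (-3)*2**(3/4)*13**(1/4)/5 = -48147 + 3*2**(3/4)*13**(1/4)/5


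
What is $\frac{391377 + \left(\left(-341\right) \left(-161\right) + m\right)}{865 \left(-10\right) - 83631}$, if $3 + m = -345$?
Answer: $- \frac{445930}{92281} \approx -4.8323$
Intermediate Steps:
$m = -348$ ($m = -3 - 345 = -348$)
$\frac{391377 + \left(\left(-341\right) \left(-161\right) + m\right)}{865 \left(-10\right) - 83631} = \frac{391377 - -54553}{865 \left(-10\right) - 83631} = \frac{391377 + \left(54901 - 348\right)}{-8650 - 83631} = \frac{391377 + 54553}{-92281} = 445930 \left(- \frac{1}{92281}\right) = - \frac{445930}{92281}$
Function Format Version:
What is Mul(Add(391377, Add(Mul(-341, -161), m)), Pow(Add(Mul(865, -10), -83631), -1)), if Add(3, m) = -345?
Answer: Rational(-445930, 92281) ≈ -4.8323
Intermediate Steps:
m = -348 (m = Add(-3, -345) = -348)
Mul(Add(391377, Add(Mul(-341, -161), m)), Pow(Add(Mul(865, -10), -83631), -1)) = Mul(Add(391377, Add(Mul(-341, -161), -348)), Pow(Add(Mul(865, -10), -83631), -1)) = Mul(Add(391377, Add(54901, -348)), Pow(Add(-8650, -83631), -1)) = Mul(Add(391377, 54553), Pow(-92281, -1)) = Mul(445930, Rational(-1, 92281)) = Rational(-445930, 92281)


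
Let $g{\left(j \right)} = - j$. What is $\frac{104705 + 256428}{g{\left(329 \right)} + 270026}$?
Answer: $\frac{361133}{269697} \approx 1.339$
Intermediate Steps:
$\frac{104705 + 256428}{g{\left(329 \right)} + 270026} = \frac{104705 + 256428}{\left(-1\right) 329 + 270026} = \frac{361133}{-329 + 270026} = \frac{361133}{269697}$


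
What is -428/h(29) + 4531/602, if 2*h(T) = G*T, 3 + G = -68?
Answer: 9844641/1239518 ≈ 7.9423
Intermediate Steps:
G = -71 (G = -3 - 68 = -71)
h(T) = -71*T/2 (h(T) = (-71*T)/2 = -71*T/2)
-428/h(29) + 4531/602 = -428/((-71/2*29)) + 4531/602 = -428/(-2059/2) + 4531*(1/602) = -428*(-2/2059) + 4531/602 = 856/2059 + 4531/602 = 9844641/1239518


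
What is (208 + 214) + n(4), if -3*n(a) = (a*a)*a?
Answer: 1202/3 ≈ 400.67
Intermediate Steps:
n(a) = -a³/3 (n(a) = -a*a*a/3 = -a²*a/3 = -a³/3)
(208 + 214) + n(4) = (208 + 214) - ⅓*4³ = 422 - ⅓*64 = 422 - 64/3 = 1202/3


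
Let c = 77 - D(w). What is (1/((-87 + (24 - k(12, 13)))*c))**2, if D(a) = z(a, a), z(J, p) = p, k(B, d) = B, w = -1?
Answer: 1/34222500 ≈ 2.9221e-8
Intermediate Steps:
D(a) = a
c = 78 (c = 77 - 1*(-1) = 77 + 1 = 78)
(1/((-87 + (24 - k(12, 13)))*c))**2 = (1/((-87 + (24 - 1*12))*78))**2 = ((1/78)/(-87 + (24 - 12)))**2 = ((1/78)/(-87 + 12))**2 = ((1/78)/(-75))**2 = (-1/75*1/78)**2 = (-1/5850)**2 = 1/34222500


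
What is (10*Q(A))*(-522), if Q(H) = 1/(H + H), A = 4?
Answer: -1305/2 ≈ -652.50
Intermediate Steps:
Q(H) = 1/(2*H)
(10*Q(A))*(-522) = (10*((½)/4))*(-522) = (10*((½)*(¼)))*(-522) = (10*(⅛))*(-522) = (5/4)*(-522) = -1305/2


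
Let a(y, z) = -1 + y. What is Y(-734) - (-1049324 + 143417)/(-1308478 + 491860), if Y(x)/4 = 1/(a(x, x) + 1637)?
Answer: -12331237/11160446 ≈ -1.1049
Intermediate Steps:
Y(x) = 4/(1636 + x) (Y(x) = 4/((-1 + x) + 1637) = 4/(1636 + x))
Y(-734) - (-1049324 + 143417)/(-1308478 + 491860) = 4/(1636 - 734) - (-1049324 + 143417)/(-1308478 + 491860) = 4/902 - (-905907)/(-816618) = 4*(1/902) - (-905907)*(-1)/816618 = 2/451 - 1*301969/272206 = 2/451 - 301969/272206 = -12331237/11160446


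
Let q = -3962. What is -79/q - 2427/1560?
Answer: -1582089/1030120 ≈ -1.5358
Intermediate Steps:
-79/q - 2427/1560 = -79/(-3962) - 2427/1560 = -79*(-1/3962) - 2427*1/1560 = 79/3962 - 809/520 = -1582089/1030120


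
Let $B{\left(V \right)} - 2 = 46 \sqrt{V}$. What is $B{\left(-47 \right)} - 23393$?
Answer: $-23391 + 46 i \sqrt{47} \approx -23391.0 + 315.36 i$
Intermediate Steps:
$B{\left(V \right)} = 2 + 46 \sqrt{V}$
$B{\left(-47 \right)} - 23393 = \left(2 + 46 \sqrt{-47}\right) - 23393 = \left(2 + 46 i \sqrt{47}\right) - 23393 = -23391 + 46 i \sqrt{47}$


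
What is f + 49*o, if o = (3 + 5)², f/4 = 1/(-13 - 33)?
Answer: 72126/23 ≈ 3135.9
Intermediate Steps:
f = -2/23 (f = 4/(-13 - 33) = 4/(-46) = 4*(-1/46) = -2/23 ≈ -0.086957)
o = 64 (o = 8² = 64)
f + 49*o = -2/23 + 49*64 = -2/23 + 3136 = 72126/23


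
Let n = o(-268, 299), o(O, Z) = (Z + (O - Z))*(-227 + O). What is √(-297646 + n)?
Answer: I*√164986 ≈ 406.18*I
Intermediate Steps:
o(O, Z) = O*(-227 + O)
n = 132660 (n = -268*(-227 - 268) = -268*(-495) = 132660)
√(-297646 + n) = √(-297646 + 132660) = √(-164986) = I*√164986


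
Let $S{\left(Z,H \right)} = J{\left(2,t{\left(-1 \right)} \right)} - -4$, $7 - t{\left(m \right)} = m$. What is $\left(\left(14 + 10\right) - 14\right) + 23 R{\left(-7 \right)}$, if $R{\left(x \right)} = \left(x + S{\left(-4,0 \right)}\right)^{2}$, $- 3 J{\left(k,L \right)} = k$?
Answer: $\frac{2873}{9} \approx 319.22$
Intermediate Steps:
$t{\left(m \right)} = 7 - m$
$J{\left(k,L \right)} = - \frac{k}{3}$
$S{\left(Z,H \right)} = \frac{10}{3}$ ($S{\left(Z,H \right)} = \left(- \frac{1}{3}\right) 2 - -4 = - \frac{2}{3} + 4 = \frac{10}{3}$)
$R{\left(x \right)} = \left(\frac{10}{3} + x\right)^{2}$ ($R{\left(x \right)} = \left(x + \frac{10}{3}\right)^{2} = \left(\frac{10}{3} + x\right)^{2}$)
$\left(\left(14 + 10\right) - 14\right) + 23 R{\left(-7 \right)} = \left(\left(14 + 10\right) - 14\right) + 23 \frac{\left(10 + 3 \left(-7\right)\right)^{2}}{9} = \left(24 - 14\right) + 23 \frac{\left(10 - 21\right)^{2}}{9} = 10 + 23 \frac{\left(-11\right)^{2}}{9} = 10 + 23 \cdot \frac{1}{9} \cdot 121 = 10 + 23 \cdot \frac{121}{9} = 10 + \frac{2783}{9} = \frac{2873}{9}$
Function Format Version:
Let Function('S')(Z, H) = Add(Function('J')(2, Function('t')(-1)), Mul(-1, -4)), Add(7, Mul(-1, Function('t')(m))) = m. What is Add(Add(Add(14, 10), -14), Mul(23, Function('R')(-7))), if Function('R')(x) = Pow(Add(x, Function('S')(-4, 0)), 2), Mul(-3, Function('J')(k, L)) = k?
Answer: Rational(2873, 9) ≈ 319.22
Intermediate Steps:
Function('t')(m) = Add(7, Mul(-1, m))
Function('J')(k, L) = Mul(Rational(-1, 3), k)
Function('S')(Z, H) = Rational(10, 3) (Function('S')(Z, H) = Add(Mul(Rational(-1, 3), 2), Mul(-1, -4)) = Add(Rational(-2, 3), 4) = Rational(10, 3))
Function('R')(x) = Pow(Add(Rational(10, 3), x), 2) (Function('R')(x) = Pow(Add(x, Rational(10, 3)), 2) = Pow(Add(Rational(10, 3), x), 2))
Add(Add(Add(14, 10), -14), Mul(23, Function('R')(-7))) = Add(Add(Add(14, 10), -14), Mul(23, Mul(Rational(1, 9), Pow(Add(10, Mul(3, -7)), 2)))) = Add(Add(24, -14), Mul(23, Mul(Rational(1, 9), Pow(Add(10, -21), 2)))) = Add(10, Mul(23, Mul(Rational(1, 9), Pow(-11, 2)))) = Add(10, Mul(23, Mul(Rational(1, 9), 121))) = Add(10, Mul(23, Rational(121, 9))) = Add(10, Rational(2783, 9)) = Rational(2873, 9)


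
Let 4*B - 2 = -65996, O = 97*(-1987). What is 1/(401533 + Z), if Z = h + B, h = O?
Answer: 2/384591 ≈ 5.2003e-6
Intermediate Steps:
O = -192739
h = -192739
B = -32997/2 (B = 1/2 + (1/4)*(-65996) = 1/2 - 16499 = -32997/2 ≈ -16499.)
Z = -418475/2 (Z = -192739 - 32997/2 = -418475/2 ≈ -2.0924e+5)
1/(401533 + Z) = 1/(401533 - 418475/2) = 1/(384591/2) = 2/384591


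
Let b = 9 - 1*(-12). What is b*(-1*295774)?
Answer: -6211254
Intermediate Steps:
b = 21 (b = 9 + 12 = 21)
b*(-1*295774) = 21*(-1*295774) = 21*(-295774) = -6211254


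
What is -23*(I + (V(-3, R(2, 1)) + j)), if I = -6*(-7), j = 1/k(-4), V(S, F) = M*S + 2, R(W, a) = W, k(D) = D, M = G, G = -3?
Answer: -4853/4 ≈ -1213.3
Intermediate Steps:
M = -3
V(S, F) = 2 - 3*S (V(S, F) = -3*S + 2 = 2 - 3*S)
j = -1/4 (j = 1/(-4) = -1/4 ≈ -0.25000)
I = 42
-23*(I + (V(-3, R(2, 1)) + j)) = -23*(42 + ((2 - 3*(-3)) - 1/4)) = -23*(42 + ((2 + 9) - 1/4)) = -23*(42 + (11 - 1/4)) = -23*(42 + 43/4) = -23*211/4 = -4853/4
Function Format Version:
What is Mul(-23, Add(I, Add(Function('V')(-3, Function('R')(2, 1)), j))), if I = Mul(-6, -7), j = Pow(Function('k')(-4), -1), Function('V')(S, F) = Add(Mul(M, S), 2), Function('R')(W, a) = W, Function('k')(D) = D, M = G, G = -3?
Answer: Rational(-4853, 4) ≈ -1213.3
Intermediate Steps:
M = -3
Function('V')(S, F) = Add(2, Mul(-3, S)) (Function('V')(S, F) = Add(Mul(-3, S), 2) = Add(2, Mul(-3, S)))
j = Rational(-1, 4) (j = Pow(-4, -1) = Rational(-1, 4) ≈ -0.25000)
I = 42
Mul(-23, Add(I, Add(Function('V')(-3, Function('R')(2, 1)), j))) = Mul(-23, Add(42, Add(Add(2, Mul(-3, -3)), Rational(-1, 4)))) = Mul(-23, Add(42, Add(Add(2, 9), Rational(-1, 4)))) = Mul(-23, Add(42, Add(11, Rational(-1, 4)))) = Mul(-23, Add(42, Rational(43, 4))) = Mul(-23, Rational(211, 4)) = Rational(-4853, 4)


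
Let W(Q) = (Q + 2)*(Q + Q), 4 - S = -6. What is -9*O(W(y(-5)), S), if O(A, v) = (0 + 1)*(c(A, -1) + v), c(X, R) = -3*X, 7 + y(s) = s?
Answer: 6390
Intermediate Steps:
S = 10 (S = 4 - 1*(-6) = 4 + 6 = 10)
y(s) = -7 + s
W(Q) = 2*Q*(2 + Q) (W(Q) = (2 + Q)*(2*Q) = 2*Q*(2 + Q))
O(A, v) = v - 3*A (O(A, v) = (0 + 1)*(-3*A + v) = 1*(v - 3*A) = v - 3*A)
-9*O(W(y(-5)), S) = -9*(10 - 6*(-7 - 5)*(2 + (-7 - 5))) = -9*(10 - 6*(-12)*(2 - 12)) = -9*(10 - 6*(-12)*(-10)) = -9*(10 - 3*240) = -9*(10 - 720) = -9*(-710) = 6390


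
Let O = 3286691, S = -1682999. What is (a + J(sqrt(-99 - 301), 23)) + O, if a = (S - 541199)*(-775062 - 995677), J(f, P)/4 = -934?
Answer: 3938477425277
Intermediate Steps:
J(f, P) = -3736 (J(f, P) = 4*(-934) = -3736)
a = 3938474142322 (a = (-1682999 - 541199)*(-775062 - 995677) = -2224198*(-1770739) = 3938474142322)
(a + J(sqrt(-99 - 301), 23)) + O = (3938474142322 - 3736) + 3286691 = 3938474138586 + 3286691 = 3938477425277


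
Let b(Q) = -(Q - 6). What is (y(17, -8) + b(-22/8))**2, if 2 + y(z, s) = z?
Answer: 9025/16 ≈ 564.06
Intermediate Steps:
y(z, s) = -2 + z
b(Q) = 6 - Q (b(Q) = -(-6 + Q) = 6 - Q)
(y(17, -8) + b(-22/8))**2 = ((-2 + 17) + (6 - (-22)/8))**2 = (15 + (6 - (-22)/8))**2 = (15 + (6 - 1*(-11/4)))**2 = (15 + (6 + 11/4))**2 = (15 + 35/4)**2 = (95/4)**2 = 9025/16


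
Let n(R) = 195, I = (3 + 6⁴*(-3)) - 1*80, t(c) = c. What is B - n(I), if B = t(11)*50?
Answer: 355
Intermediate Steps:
I = -3965 (I = (3 + 1296*(-3)) - 80 = (3 - 3888) - 80 = -3885 - 80 = -3965)
B = 550 (B = 11*50 = 550)
B - n(I) = 550 - 1*195 = 550 - 195 = 355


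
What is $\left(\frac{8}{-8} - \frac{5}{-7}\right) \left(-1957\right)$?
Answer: $\frac{3914}{7} \approx 559.14$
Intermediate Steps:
$\left(\frac{8}{-8} - \frac{5}{-7}\right) \left(-1957\right) = \left(8 \left(- \frac{1}{8}\right) - - \frac{5}{7}\right) \left(-1957\right) = \left(-1 + \frac{5}{7}\right) \left(-1957\right) = \left(- \frac{2}{7}\right) \left(-1957\right) = \frac{3914}{7}$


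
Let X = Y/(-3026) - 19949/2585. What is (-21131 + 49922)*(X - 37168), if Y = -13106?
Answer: -4185669955647852/3911105 ≈ -1.0702e+9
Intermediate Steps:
X = -13243332/3911105 (X = -13106/(-3026) - 19949/2585 = -13106*(-1/3026) - 19949*1/2585 = 6553/1513 - 19949/2585 = -13243332/3911105 ≈ -3.3861)
(-21131 + 49922)*(X - 37168) = (-21131 + 49922)*(-13243332/3911105 - 37168) = 28791*(-145381193972/3911105) = -4185669955647852/3911105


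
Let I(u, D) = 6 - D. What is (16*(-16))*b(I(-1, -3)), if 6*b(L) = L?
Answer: -384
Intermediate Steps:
b(L) = L/6
(16*(-16))*b(I(-1, -3)) = (16*(-16))*((6 - 1*(-3))/6) = -128*(6 + 3)/3 = -128*9/3 = -256*3/2 = -384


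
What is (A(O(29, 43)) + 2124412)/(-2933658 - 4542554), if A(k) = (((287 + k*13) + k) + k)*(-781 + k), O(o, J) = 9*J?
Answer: 68959/1869053 ≈ 0.036895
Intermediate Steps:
A(k) = (-781 + k)*(287 + 15*k) (A(k) = (((287 + 13*k) + k) + k)*(-781 + k) = ((287 + 14*k) + k)*(-781 + k) = (287 + 15*k)*(-781 + k) = (-781 + k)*(287 + 15*k))
(A(O(29, 43)) + 2124412)/(-2933658 - 4542554) = ((-224147 - 102852*43 + 15*(9*43)²) + 2124412)/(-2933658 - 4542554) = ((-224147 - 11428*387 + 15*387²) + 2124412)/(-7476212) = ((-224147 - 4422636 + 15*149769) + 2124412)*(-1/7476212) = ((-224147 - 4422636 + 2246535) + 2124412)*(-1/7476212) = (-2400248 + 2124412)*(-1/7476212) = -275836*(-1/7476212) = 68959/1869053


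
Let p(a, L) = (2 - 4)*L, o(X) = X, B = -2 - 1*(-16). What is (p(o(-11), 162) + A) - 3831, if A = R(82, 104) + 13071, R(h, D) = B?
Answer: 8930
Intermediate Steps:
B = 14 (B = -2 + 16 = 14)
R(h, D) = 14
p(a, L) = -2*L
A = 13085 (A = 14 + 13071 = 13085)
(p(o(-11), 162) + A) - 3831 = (-2*162 + 13085) - 3831 = (-324 + 13085) - 3831 = 12761 - 3831 = 8930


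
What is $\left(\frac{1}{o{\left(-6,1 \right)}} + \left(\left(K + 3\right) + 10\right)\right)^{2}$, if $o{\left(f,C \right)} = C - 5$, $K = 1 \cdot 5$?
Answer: $\frac{5041}{16} \approx 315.06$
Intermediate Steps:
$K = 5$
$o{\left(f,C \right)} = -5 + C$
$\left(\frac{1}{o{\left(-6,1 \right)}} + \left(\left(K + 3\right) + 10\right)\right)^{2} = \left(\frac{1}{-5 + 1} + \left(\left(5 + 3\right) + 10\right)\right)^{2} = \left(\frac{1}{-4} + \left(8 + 10\right)\right)^{2} = \left(- \frac{1}{4} + 18\right)^{2} = \left(\frac{71}{4}\right)^{2} = \frac{5041}{16}$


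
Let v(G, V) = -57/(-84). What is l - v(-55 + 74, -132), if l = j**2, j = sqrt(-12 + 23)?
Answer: 289/28 ≈ 10.321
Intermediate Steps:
j = sqrt(11) ≈ 3.3166
v(G, V) = 19/28 (v(G, V) = -57*(-1/84) = 19/28)
l = 11 (l = (sqrt(11))**2 = 11)
l - v(-55 + 74, -132) = 11 - 1*19/28 = 11 - 19/28 = 289/28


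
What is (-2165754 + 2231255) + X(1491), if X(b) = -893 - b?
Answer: 63117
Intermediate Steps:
(-2165754 + 2231255) + X(1491) = (-2165754 + 2231255) + (-893 - 1*1491) = 65501 + (-893 - 1491) = 65501 - 2384 = 63117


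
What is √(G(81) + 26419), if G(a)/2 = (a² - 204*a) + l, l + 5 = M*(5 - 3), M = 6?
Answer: 3*√723 ≈ 80.666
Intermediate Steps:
l = 7 (l = -5 + 6*(5 - 3) = -5 + 6*2 = -5 + 12 = 7)
G(a) = 14 - 408*a + 2*a² (G(a) = 2*((a² - 204*a) + 7) = 2*(7 + a² - 204*a) = 14 - 408*a + 2*a²)
√(G(81) + 26419) = √((14 - 408*81 + 2*81²) + 26419) = √((14 - 33048 + 2*6561) + 26419) = √((14 - 33048 + 13122) + 26419) = √(-19912 + 26419) = √6507 = 3*√723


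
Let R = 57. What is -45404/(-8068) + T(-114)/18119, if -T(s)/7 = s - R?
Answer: 208083118/36546023 ≈ 5.6937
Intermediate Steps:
T(s) = 399 - 7*s (T(s) = -7*(s - 1*57) = -7*(s - 57) = -7*(-57 + s) = 399 - 7*s)
-45404/(-8068) + T(-114)/18119 = -45404/(-8068) + (399 - 7*(-114))/18119 = -45404*(-1/8068) + (399 + 798)*(1/18119) = 11351/2017 + 1197*(1/18119) = 11351/2017 + 1197/18119 = 208083118/36546023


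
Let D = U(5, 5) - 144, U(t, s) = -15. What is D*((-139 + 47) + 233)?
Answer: -22419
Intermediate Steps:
D = -159 (D = -15 - 144 = -159)
D*((-139 + 47) + 233) = -159*((-139 + 47) + 233) = -159*(-92 + 233) = -159*141 = -22419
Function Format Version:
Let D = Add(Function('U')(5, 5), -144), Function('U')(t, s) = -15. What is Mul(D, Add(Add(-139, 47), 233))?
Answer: -22419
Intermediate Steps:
D = -159 (D = Add(-15, -144) = -159)
Mul(D, Add(Add(-139, 47), 233)) = Mul(-159, Add(Add(-139, 47), 233)) = Mul(-159, Add(-92, 233)) = Mul(-159, 141) = -22419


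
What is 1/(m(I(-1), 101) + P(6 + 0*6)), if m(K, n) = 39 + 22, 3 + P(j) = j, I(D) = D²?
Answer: 1/64 ≈ 0.015625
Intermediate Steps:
P(j) = -3 + j
m(K, n) = 61
1/(m(I(-1), 101) + P(6 + 0*6)) = 1/(61 + (-3 + (6 + 0*6))) = 1/(61 + (-3 + (6 + 0))) = 1/(61 + (-3 + 6)) = 1/(61 + 3) = 1/64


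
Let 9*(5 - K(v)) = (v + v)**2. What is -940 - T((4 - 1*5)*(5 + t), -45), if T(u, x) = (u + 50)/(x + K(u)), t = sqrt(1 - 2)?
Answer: -1537340/1637 - 1269*I/13096 ≈ -939.12 - 0.0969*I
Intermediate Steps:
K(v) = 5 - 4*v**2/9 (K(v) = 5 - (v + v)**2/9 = 5 - 4*v**2/9)
t = I (t = sqrt(-1) = I ≈ 1.0*I)
T(u, x) = (50 + u)/(5 + x - 4*u**2/9) (T(u, x) = (u + 50)/(x + (5 - 4*u**2/9)) = (50 + u)/(5 + x - 4*u**2/9))
-940 - T((4 - 1*5)*(5 + t), -45) = -940 - 9*(50 + (4 - 1*5)*(5 + I))/(45 - 4*(4 - 1*5)**2*(5 + I)**2 + 9*(-45)) = -940 - 9*(50 + (4 - 5)*(5 + I))/(45 - 4*(4 - 5)**2*(5 + I)**2 - 405) = -940 - 9*(50 - (5 + I))/(45 - 4*(5 + I)**2 - 405) = -940 - 9*(50 + (-5 - I))/(45 - 4*(-5 - I)**2 - 405) = -940 - 9*(45 - I)/(-360 - 4*(-5 - I)**2)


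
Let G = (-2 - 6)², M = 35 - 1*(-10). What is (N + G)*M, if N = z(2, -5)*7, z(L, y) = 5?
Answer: 4455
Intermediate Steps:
M = 45 (M = 35 + 10 = 45)
N = 35 (N = 5*7 = 35)
G = 64 (G = (-8)² = 64)
(N + G)*M = (35 + 64)*45 = 99*45 = 4455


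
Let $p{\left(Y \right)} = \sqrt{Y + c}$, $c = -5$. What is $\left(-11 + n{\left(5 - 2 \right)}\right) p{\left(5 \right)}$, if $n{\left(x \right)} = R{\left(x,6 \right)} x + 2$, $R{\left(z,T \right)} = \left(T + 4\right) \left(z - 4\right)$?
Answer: $0$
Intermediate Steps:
$p{\left(Y \right)} = \sqrt{-5 + Y}$ ($p{\left(Y \right)} = \sqrt{Y - 5} = \sqrt{-5 + Y}$)
$R{\left(z,T \right)} = \left(-4 + z\right) \left(4 + T\right)$ ($R{\left(z,T \right)} = \left(4 + T\right) \left(-4 + z\right) = \left(-4 + z\right) \left(4 + T\right)$)
$n{\left(x \right)} = 2 + x \left(-40 + 10 x\right)$ ($n{\left(x \right)} = \left(-16 - 24 + 4 x + 6 x\right) x + 2 = \left(-40 + 10 x\right) x + 2 = x \left(-40 + 10 x\right) + 2 = 2 + x \left(-40 + 10 x\right)$)
$\left(-11 + n{\left(5 - 2 \right)}\right) p{\left(5 \right)} = \left(-11 + \left(2 + 10 \left(5 - 2\right) \left(-4 + \left(5 - 2\right)\right)\right)\right) \sqrt{-5 + 5} = \left(-11 + \left(2 + 10 \left(5 - 2\right) \left(-4 + \left(5 - 2\right)\right)\right)\right) \sqrt{0} = \left(-11 + \left(2 + 10 \cdot 3 \left(-4 + 3\right)\right)\right) 0 = \left(-11 + \left(2 + 10 \cdot 3 \left(-1\right)\right)\right) 0 = \left(-11 + \left(2 - 30\right)\right) 0 = \left(-11 - 28\right) 0 = \left(-39\right) 0 = 0$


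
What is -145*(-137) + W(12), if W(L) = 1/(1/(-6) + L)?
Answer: 1410421/71 ≈ 19865.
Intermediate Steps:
W(L) = 1/(-⅙ + L)
-145*(-137) + W(12) = -145*(-137) + 6/(-1 + 6*12) = 19865 + 6/(-1 + 72) = 19865 + 6/71 = 1410421/71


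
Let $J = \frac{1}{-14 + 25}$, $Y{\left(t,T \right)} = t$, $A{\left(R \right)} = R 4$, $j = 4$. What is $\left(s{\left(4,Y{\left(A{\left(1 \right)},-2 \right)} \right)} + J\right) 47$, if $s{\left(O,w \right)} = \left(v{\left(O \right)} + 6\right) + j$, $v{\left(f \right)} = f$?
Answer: $\frac{7285}{11} \approx 662.27$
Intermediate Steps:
$A{\left(R \right)} = 4 R$
$J = \frac{1}{11} \approx 0.090909$
$s{\left(O,w \right)} = 10 + O$ ($s{\left(O,w \right)} = \left(O + 6\right) + 4 = \left(6 + O\right) + 4 = 10 + O$)
$\left(s{\left(4,Y{\left(A{\left(1 \right)},-2 \right)} \right)} + J\right) 47 = \left(\left(10 + 4\right) + \frac{1}{11}\right) 47 = \left(14 + \frac{1}{11}\right) 47 = \frac{155}{11} \cdot 47 = \frac{7285}{11}$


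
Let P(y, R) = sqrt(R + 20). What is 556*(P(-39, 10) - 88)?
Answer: -48928 + 556*sqrt(30) ≈ -45883.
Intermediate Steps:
P(y, R) = sqrt(20 + R)
556*(P(-39, 10) - 88) = 556*(sqrt(20 + 10) - 88) = 556*(sqrt(30) - 88) = 556*(-88 + sqrt(30)) = -48928 + 556*sqrt(30)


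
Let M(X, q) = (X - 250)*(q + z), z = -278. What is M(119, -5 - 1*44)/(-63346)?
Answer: -42837/63346 ≈ -0.67624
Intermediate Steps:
M(X, q) = (-278 + q)*(-250 + X) (M(X, q) = (X - 250)*(q - 278) = (-250 + X)*(-278 + q) = (-278 + q)*(-250 + X))
M(119, -5 - 1*44)/(-63346) = (69500 - 278*119 - 250*(-5 - 1*44) + 119*(-5 - 1*44))/(-63346) = (69500 - 33082 - 250*(-5 - 44) + 119*(-5 - 44))*(-1/63346) = (69500 - 33082 - 250*(-49) + 119*(-49))*(-1/63346) = (69500 - 33082 + 12250 - 5831)*(-1/63346) = 42837*(-1/63346) = -42837/63346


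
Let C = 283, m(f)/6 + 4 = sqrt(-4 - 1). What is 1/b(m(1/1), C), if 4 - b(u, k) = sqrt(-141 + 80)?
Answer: 4/77 + I*sqrt(61)/77 ≈ 0.051948 + 0.10143*I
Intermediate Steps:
m(f) = -24 + 6*I*sqrt(5) (m(f) = -24 + 6*sqrt(-4 - 1) = -24 + 6*sqrt(-5) = -24 + 6*(I*sqrt(5)) = -24 + 6*I*sqrt(5))
b(u, k) = 4 - I*sqrt(61) (b(u, k) = 4 - sqrt(-141 + 80) = 4 - sqrt(-61) = 4 - I*sqrt(61))
1/b(m(1/1), C) = 1/(4 - I*sqrt(61))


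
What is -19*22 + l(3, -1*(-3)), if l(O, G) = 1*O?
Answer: -415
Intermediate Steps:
l(O, G) = O
-19*22 + l(3, -1*(-3)) = -19*22 + 3 = -418 + 3 = -415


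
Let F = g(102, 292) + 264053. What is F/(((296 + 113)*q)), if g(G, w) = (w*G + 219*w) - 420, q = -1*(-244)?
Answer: 357365/99796 ≈ 3.5810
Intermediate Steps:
q = 244
g(G, w) = -420 + 219*w + G*w (g(G, w) = (G*w + 219*w) - 420 = (219*w + G*w) - 420 = -420 + 219*w + G*w)
F = 357365 (F = (-420 + 219*292 + 102*292) + 264053 = (-420 + 63948 + 29784) + 264053 = 93312 + 264053 = 357365)
F/(((296 + 113)*q)) = 357365/(((296 + 113)*244)) = 357365/((409*244)) = 357365/99796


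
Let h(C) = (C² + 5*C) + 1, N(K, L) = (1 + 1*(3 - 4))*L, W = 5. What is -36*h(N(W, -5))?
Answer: -36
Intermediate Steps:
N(K, L) = 0 (N(K, L) = (1 + 1*(-1))*L = (1 - 1)*L = 0*L = 0)
h(C) = 1 + C² + 5*C
-36*h(N(W, -5)) = -36*(1 + 0² + 5*0) = -36*(1 + 0 + 0) = -36*1 = -36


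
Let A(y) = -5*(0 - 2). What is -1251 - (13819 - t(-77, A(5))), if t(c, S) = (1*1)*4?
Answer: -15066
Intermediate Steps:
A(y) = 10 (A(y) = -5*(-2) = 10)
t(c, S) = 4 (t(c, S) = 1*4 = 4)
-1251 - (13819 - t(-77, A(5))) = -1251 - (13819 - 1*4) = -1251 - (13819 - 4) = -1251 - 1*13815 = -1251 - 13815 = -15066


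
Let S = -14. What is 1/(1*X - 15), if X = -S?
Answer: -1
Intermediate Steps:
X = 14 (X = -1*(-14) = 14)
1/(1*X - 15) = 1/(1*14 - 15) = 1/(14 - 15) = 1/(-1) = -1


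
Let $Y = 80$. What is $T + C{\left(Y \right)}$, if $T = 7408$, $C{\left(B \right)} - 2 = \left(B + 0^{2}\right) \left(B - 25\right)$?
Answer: $11810$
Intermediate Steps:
$C{\left(B \right)} = 2 + B \left(-25 + B\right)$ ($C{\left(B \right)} = 2 + \left(B + 0^{2}\right) \left(B - 25\right) = 2 + \left(B + 0\right) \left(-25 + B\right) = 2 + B \left(-25 + B\right)$)
$T + C{\left(Y \right)} = 7408 + \left(2 + 80^{2} - 2000\right) = 7408 + \left(2 + 6400 - 2000\right) = 7408 + 4402 = 11810$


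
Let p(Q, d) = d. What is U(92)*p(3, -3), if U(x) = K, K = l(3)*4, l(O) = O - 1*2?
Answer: -12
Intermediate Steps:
l(O) = -2 + O (l(O) = O - 2 = -2 + O)
K = 4 (K = (-2 + 3)*4 = 1*4 = 4)
U(x) = 4
U(92)*p(3, -3) = 4*(-3) = -12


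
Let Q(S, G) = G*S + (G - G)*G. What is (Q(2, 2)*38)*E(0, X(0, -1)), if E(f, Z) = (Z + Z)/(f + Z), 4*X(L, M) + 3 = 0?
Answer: 304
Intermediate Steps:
X(L, M) = -¾ (X(L, M) = -¾ + (¼)*0 = -¾ + 0 = -¾)
Q(S, G) = G*S (Q(S, G) = G*S + 0*G = G*S + 0 = G*S)
E(f, Z) = 2*Z/(Z + f) (E(f, Z) = (2*Z)/(Z + f) = 2*Z/(Z + f))
(Q(2, 2)*38)*E(0, X(0, -1)) = ((2*2)*38)*(2*(-¾)/(-¾ + 0)) = (4*38)*(2*(-¾)/(-¾)) = 152*(2*(-¾)*(-4/3)) = 152*2 = 304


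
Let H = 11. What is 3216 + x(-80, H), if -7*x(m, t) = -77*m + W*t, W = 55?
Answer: 15747/7 ≈ 2249.6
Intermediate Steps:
x(m, t) = 11*m - 55*t/7 (x(m, t) = -(-77*m + 55*t)/7 = 11*m - 55*t/7)
3216 + x(-80, H) = 3216 + (11*(-80) - 55/7*11) = 3216 + (-880 - 605/7) = 3216 - 6765/7 = 15747/7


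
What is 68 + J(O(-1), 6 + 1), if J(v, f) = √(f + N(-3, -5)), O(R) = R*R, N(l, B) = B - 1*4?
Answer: 68 + I*√2 ≈ 68.0 + 1.4142*I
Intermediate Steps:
N(l, B) = -4 + B (N(l, B) = B - 4 = -4 + B)
O(R) = R²
J(v, f) = √(-9 + f) (J(v, f) = √(f + (-4 - 5)) = √(f - 9) = √(-9 + f))
68 + J(O(-1), 6 + 1) = 68 + √(-9 + (6 + 1)) = 68 + √(-9 + 7) = 68 + √(-2) = 68 + I*√2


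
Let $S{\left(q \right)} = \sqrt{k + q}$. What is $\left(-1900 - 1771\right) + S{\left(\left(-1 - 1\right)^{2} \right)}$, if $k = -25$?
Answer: $-3671 + i \sqrt{21} \approx -3671.0 + 4.5826 i$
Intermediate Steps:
$S{\left(q \right)} = \sqrt{-25 + q}$
$\left(-1900 - 1771\right) + S{\left(\left(-1 - 1\right)^{2} \right)} = \left(-1900 - 1771\right) + \sqrt{-25 + \left(-1 - 1\right)^{2}} = -3671 + \sqrt{-25 + \left(-2\right)^{2}} = -3671 + \sqrt{-25 + 4} = -3671 + \sqrt{-21} = -3671 + i \sqrt{21}$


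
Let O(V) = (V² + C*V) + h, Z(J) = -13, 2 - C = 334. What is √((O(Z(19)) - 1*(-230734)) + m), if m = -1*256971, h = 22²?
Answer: 2*I*√5317 ≈ 145.84*I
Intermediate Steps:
C = -332 (C = 2 - 1*334 = 2 - 334 = -332)
h = 484
O(V) = 484 + V² - 332*V (O(V) = (V² - 332*V) + 484 = 484 + V² - 332*V)
m = -256971
√((O(Z(19)) - 1*(-230734)) + m) = √(((484 + (-13)² - 332*(-13)) - 1*(-230734)) - 256971) = √(((484 + 169 + 4316) + 230734) - 256971) = √((4969 + 230734) - 256971) = √(235703 - 256971) = √(-21268) = 2*I*√5317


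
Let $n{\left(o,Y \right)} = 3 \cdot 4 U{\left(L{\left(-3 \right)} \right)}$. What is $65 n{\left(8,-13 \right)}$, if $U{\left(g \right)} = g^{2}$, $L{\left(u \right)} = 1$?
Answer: $780$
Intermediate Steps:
$n{\left(o,Y \right)} = 12$ ($n{\left(o,Y \right)} = 3 \cdot 4 \cdot 1^{2} = 12 \cdot 1 = 12$)
$65 n{\left(8,-13 \right)} = 65 \cdot 12 = 780$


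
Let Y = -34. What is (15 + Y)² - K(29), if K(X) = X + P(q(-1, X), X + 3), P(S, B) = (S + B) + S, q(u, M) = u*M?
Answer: 358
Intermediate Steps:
q(u, M) = M*u
P(S, B) = B + 2*S (P(S, B) = (B + S) + S = B + 2*S)
K(X) = 3 (K(X) = X + ((X + 3) + 2*(X*(-1))) = X + ((3 + X) + 2*(-X)) = X + ((3 + X) - 2*X) = X + (3 - X) = 3)
(15 + Y)² - K(29) = (15 - 34)² - 1*3 = (-19)² - 3 = 361 - 3 = 358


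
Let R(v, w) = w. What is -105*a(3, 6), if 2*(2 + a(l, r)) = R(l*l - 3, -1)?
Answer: 525/2 ≈ 262.50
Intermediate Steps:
a(l, r) = -5/2 (a(l, r) = -2 + (½)*(-1) = -2 - ½ = -5/2)
-105*a(3, 6) = -105*(-5/2) = 525/2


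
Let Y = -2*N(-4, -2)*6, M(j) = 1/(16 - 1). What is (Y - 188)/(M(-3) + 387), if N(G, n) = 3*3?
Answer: -2220/2903 ≈ -0.76473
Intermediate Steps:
M(j) = 1/15
N(G, n) = 9
Y = -108 (Y = -2*9*6 = -18*6 = -108)
(Y - 188)/(M(-3) + 387) = (-108 - 188)/(1/15 + 387) = -296/5806/15 = -296*15/5806 = -2220/2903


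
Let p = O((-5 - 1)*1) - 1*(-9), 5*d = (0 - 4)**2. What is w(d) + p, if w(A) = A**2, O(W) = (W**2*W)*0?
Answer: 481/25 ≈ 19.240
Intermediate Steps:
d = 16/5 (d = (0 - 4)**2/5 = (1/5)*(-4)**2 = (1/5)*16 = 16/5 ≈ 3.2000)
O(W) = 0 (O(W) = W**3*0 = 0)
p = 9 (p = 0 - 1*(-9) = 0 + 9 = 9)
w(d) + p = (16/5)**2 + 9 = 256/25 + 9 = 481/25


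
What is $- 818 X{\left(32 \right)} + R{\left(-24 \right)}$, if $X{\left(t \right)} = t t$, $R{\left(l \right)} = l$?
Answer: $-837656$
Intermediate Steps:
$X{\left(t \right)} = t^{2}$
$- 818 X{\left(32 \right)} + R{\left(-24 \right)} = - 818 \cdot 32^{2} - 24 = \left(-818\right) 1024 - 24 = -837632 - 24 = -837656$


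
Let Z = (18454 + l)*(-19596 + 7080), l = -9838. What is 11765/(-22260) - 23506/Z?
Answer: -1509748967/2857703184 ≈ -0.52831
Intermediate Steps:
Z = -107837856 (Z = (18454 - 9838)*(-19596 + 7080) = 8616*(-12516) = -107837856)
11765/(-22260) - 23506/Z = 11765/(-22260) - 23506/(-107837856) = 11765*(-1/22260) - 23506*(-1/107837856) = -2353/4452 + 1679/7702704 = -1509748967/2857703184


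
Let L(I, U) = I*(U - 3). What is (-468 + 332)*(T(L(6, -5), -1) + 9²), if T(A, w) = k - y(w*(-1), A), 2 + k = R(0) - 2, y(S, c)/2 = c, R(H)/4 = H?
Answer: -23528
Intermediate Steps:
R(H) = 4*H
y(S, c) = 2*c
L(I, U) = I*(-3 + U)
k = -4 (k = -2 + (4*0 - 2) = -2 + (0 - 2) = -2 - 2 = -4)
T(A, w) = -4 - 2*A
(-468 + 332)*(T(L(6, -5), -1) + 9²) = (-468 + 332)*((-4 - 12*(-3 - 5)) + 9²) = -136*((-4 - 12*(-8)) + 81) = -136*((-4 - 2*(-48)) + 81) = -136*((-4 + 96) + 81) = -136*(92 + 81) = -136*173 = -23528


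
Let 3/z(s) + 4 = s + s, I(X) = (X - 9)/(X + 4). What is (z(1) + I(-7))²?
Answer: 529/36 ≈ 14.694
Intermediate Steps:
I(X) = (-9 + X)/(4 + X)
z(s) = 3/(-4 + 2*s) (z(s) = 3/(-4 + (s + s)) = 3/(-4 + 2*s))
(z(1) + I(-7))² = (3/(2*(-2 + 1)) + (-9 - 7)/(4 - 7))² = ((3/2)/(-1) - 16/(-3))² = ((3/2)*(-1) - ⅓*(-16))² = (-3/2 + 16/3)² = (23/6)² = 529/36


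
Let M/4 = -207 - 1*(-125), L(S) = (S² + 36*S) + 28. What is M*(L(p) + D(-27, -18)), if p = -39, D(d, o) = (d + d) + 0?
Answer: -29848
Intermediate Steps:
D(d, o) = 2*d (D(d, o) = 2*d + 0 = 2*d)
L(S) = 28 + S² + 36*S
M = -328 (M = 4*(-207 - 1*(-125)) = 4*(-207 + 125) = 4*(-82) = -328)
M*(L(p) + D(-27, -18)) = -328*((28 + (-39)² + 36*(-39)) + 2*(-27)) = -328*((28 + 1521 - 1404) - 54) = -328*(145 - 54) = -328*91 = -29848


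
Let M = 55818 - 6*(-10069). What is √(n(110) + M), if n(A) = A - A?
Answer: 2*√29058 ≈ 340.93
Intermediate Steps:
n(A) = 0
M = 116232 (M = 55818 + 60414 = 116232)
√(n(110) + M) = √(0 + 116232) = √116232 = 2*√29058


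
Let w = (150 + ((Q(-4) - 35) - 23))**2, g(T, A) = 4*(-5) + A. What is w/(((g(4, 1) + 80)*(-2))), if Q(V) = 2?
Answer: -4418/61 ≈ -72.426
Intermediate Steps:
g(T, A) = -20 + A
w = 8836 (w = (150 + ((2 - 35) - 23))**2 = (150 + (-33 - 23))**2 = (150 - 56)**2 = 94**2 = 8836)
w/(((g(4, 1) + 80)*(-2))) = 8836/((((-20 + 1) + 80)*(-2))) = 8836/(((-19 + 80)*(-2))) = 8836/((61*(-2))) = 8836/(-122) = 8836*(-1/122) = -4418/61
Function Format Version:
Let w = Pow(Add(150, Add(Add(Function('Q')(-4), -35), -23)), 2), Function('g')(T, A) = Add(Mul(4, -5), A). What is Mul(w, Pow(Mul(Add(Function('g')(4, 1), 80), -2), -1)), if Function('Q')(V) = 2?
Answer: Rational(-4418, 61) ≈ -72.426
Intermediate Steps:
Function('g')(T, A) = Add(-20, A)
w = 8836 (w = Pow(Add(150, Add(Add(2, -35), -23)), 2) = Pow(Add(150, Add(-33, -23)), 2) = Pow(Add(150, -56), 2) = Pow(94, 2) = 8836)
Mul(w, Pow(Mul(Add(Function('g')(4, 1), 80), -2), -1)) = Mul(8836, Pow(Mul(Add(Add(-20, 1), 80), -2), -1)) = Mul(8836, Pow(Mul(Add(-19, 80), -2), -1)) = Mul(8836, Pow(Mul(61, -2), -1)) = Mul(8836, Pow(-122, -1)) = Mul(8836, Rational(-1, 122)) = Rational(-4418, 61)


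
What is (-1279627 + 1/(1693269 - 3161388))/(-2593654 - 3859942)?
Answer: 939322355807/4737323452962 ≈ 0.19828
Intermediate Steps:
(-1279627 + 1/(1693269 - 3161388))/(-2593654 - 3859942) = (-1279627 + 1/(-1468119))/(-6453596) = (-1279627 - 1/1468119)*(-1/6453596) = -1878644711614/1468119*(-1/6453596) = 939322355807/4737323452962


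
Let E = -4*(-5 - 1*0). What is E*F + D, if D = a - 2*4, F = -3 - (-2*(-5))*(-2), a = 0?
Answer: 332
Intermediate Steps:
E = 20 (E = -4*(-5 + 0) = -4*(-5) = 20)
F = 17 (F = -3 - 10*(-2) = -3 - 1*(-20) = -3 + 20 = 17)
D = -8 (D = 0 - 2*4 = 0 - 8 = -8)
E*F + D = 20*17 - 8 = 340 - 8 = 332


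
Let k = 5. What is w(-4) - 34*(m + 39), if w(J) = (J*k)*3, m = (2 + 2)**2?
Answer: -1930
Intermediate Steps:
m = 16 (m = 4**2 = 16)
w(J) = 15*J (w(J) = (J*5)*3 = (5*J)*3 = 15*J)
w(-4) - 34*(m + 39) = 15*(-4) - 34*(16 + 39) = -60 - 34*55 = -60 - 1870 = -1930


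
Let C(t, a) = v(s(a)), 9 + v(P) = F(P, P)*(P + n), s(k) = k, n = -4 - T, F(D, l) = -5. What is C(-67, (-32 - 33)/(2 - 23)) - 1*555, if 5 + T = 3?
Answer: -11959/21 ≈ -569.48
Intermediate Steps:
T = -2 (T = -5 + 3 = -2)
n = -2 (n = -4 - 1*(-2) = -4 + 2 = -2)
v(P) = 1 - 5*P (v(P) = -9 - 5*(P - 2) = -9 - 5*(-2 + P) = -9 + (10 - 5*P) = 1 - 5*P)
C(t, a) = 1 - 5*a
C(-67, (-32 - 33)/(2 - 23)) - 1*555 = (1 - 5*(-32 - 33)/(2 - 23)) - 1*555 = (1 - (-325)/(-21)) - 555 = (1 - (-325)*(-1)/21) - 555 = (1 - 5*65/21) - 555 = (1 - 325/21) - 555 = -304/21 - 555 = -11959/21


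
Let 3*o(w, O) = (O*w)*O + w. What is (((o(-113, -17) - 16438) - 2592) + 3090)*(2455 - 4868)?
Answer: 194463670/3 ≈ 6.4821e+7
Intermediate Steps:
o(w, O) = w/3 + w*O**2/3 (o(w, O) = ((O*w)*O + w)/3 = (w*O**2 + w)/3 = (w + w*O**2)/3 = w/3 + w*O**2/3)
(((o(-113, -17) - 16438) - 2592) + 3090)*(2455 - 4868) = ((((1/3)*(-113)*(1 + (-17)**2) - 16438) - 2592) + 3090)*(2455 - 4868) = ((((1/3)*(-113)*(1 + 289) - 16438) - 2592) + 3090)*(-2413) = ((((1/3)*(-113)*290 - 16438) - 2592) + 3090)*(-2413) = (((-32770/3 - 16438) - 2592) + 3090)*(-2413) = ((-82084/3 - 2592) + 3090)*(-2413) = (-89860/3 + 3090)*(-2413) = -80590/3*(-2413) = 194463670/3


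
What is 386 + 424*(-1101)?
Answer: -466438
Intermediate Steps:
386 + 424*(-1101) = 386 - 466824 = -466438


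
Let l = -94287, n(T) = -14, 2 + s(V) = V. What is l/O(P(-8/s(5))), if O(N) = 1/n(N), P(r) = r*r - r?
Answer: 1320018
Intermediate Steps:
s(V) = -2 + V
P(r) = r² - r
O(N) = -1/14 (O(N) = 1/(-14) = -1/14)
l/O(P(-8/s(5))) = -94287/(-1/14) = -94287*(-14) = 1320018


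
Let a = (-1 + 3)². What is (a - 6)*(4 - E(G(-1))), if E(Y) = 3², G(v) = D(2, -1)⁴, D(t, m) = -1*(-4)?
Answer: 10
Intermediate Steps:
D(t, m) = 4
G(v) = 256 (G(v) = 4⁴ = 256)
E(Y) = 9
a = 4 (a = 2² = 4)
(a - 6)*(4 - E(G(-1))) = (4 - 6)*(4 - 1*9) = -2*(4 - 9) = -2*(-5) = 10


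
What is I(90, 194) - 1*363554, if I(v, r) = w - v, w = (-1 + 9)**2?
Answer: -363580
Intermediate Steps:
w = 64 (w = 8**2 = 64)
I(v, r) = 64 - v
I(90, 194) - 1*363554 = (64 - 1*90) - 1*363554 = (64 - 90) - 363554 = -26 - 363554 = -363580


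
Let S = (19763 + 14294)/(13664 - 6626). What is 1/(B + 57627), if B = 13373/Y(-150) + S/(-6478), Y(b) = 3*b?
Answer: 379934700/21883205858107 ≈ 1.7362e-5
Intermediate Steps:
S = 34057/7038 ≈ 4.8390
B = -11291098793/379934700 (B = 13373/((3*(-150))) + (34057/7038)/(-6478) = 13373/(-450) + (34057/7038)*(-1/6478) = 13373*(-1/450) - 34057/45592164 = -13373/450 - 34057/45592164 = -11291098793/379934700 ≈ -29.719)
1/(B + 57627) = 1/(-11291098793/379934700 + 57627) = 1/(21883205858107/379934700) = 379934700/21883205858107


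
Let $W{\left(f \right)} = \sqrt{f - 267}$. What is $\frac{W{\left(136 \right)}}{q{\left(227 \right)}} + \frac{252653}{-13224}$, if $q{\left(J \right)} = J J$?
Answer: $- \frac{252653}{13224} + \frac{i \sqrt{131}}{51529} \approx -19.106 + 0.00022212 i$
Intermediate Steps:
$q{\left(J \right)} = J^{2}$
$W{\left(f \right)} = \sqrt{-267 + f}$
$\frac{W{\left(136 \right)}}{q{\left(227 \right)}} + \frac{252653}{-13224} = \frac{\sqrt{-267 + 136}}{227^{2}} + \frac{252653}{-13224} = \frac{\sqrt{-131}}{51529} + 252653 \left(- \frac{1}{13224}\right) = i \sqrt{131} \cdot \frac{1}{51529} - \frac{252653}{13224} = \frac{i \sqrt{131}}{51529} - \frac{252653}{13224} = - \frac{252653}{13224} + \frac{i \sqrt{131}}{51529}$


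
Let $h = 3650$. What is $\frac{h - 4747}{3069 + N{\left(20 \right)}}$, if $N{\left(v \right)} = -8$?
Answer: $- \frac{1097}{3061} \approx -0.35838$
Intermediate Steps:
$\frac{h - 4747}{3069 + N{\left(20 \right)}} = \frac{3650 - 4747}{3069 - 8} = - \frac{1097}{3061}$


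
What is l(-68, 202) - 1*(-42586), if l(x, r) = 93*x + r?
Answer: 36464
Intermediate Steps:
l(x, r) = r + 93*x
l(-68, 202) - 1*(-42586) = (202 + 93*(-68)) - 1*(-42586) = (202 - 6324) + 42586 = -6122 + 42586 = 36464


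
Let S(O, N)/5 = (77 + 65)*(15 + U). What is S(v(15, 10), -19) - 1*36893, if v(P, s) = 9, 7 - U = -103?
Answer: 51857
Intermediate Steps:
U = 110 (U = 7 - 1*(-103) = 7 + 103 = 110)
S(O, N) = 88750 (S(O, N) = 5*((77 + 65)*(15 + 110)) = 5*(142*125) = 5*17750 = 88750)
S(v(15, 10), -19) - 1*36893 = 88750 - 1*36893 = 88750 - 36893 = 51857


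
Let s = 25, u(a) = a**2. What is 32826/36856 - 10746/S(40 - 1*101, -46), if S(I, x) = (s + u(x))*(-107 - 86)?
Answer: 6980092257/7614689164 ≈ 0.91666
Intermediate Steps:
S(I, x) = -4825 - 193*x**2 (S(I, x) = (25 + x**2)*(-107 - 86) = (25 + x**2)*(-193) = -4825 - 193*x**2)
32826/36856 - 10746/S(40 - 1*101, -46) = 32826/36856 - 10746/(-4825 - 193*(-46)**2) = 32826*(1/36856) - 10746/(-4825 - 193*2116) = 16413/18428 - 10746/(-4825 - 408388) = 16413/18428 - 10746/(-413213) = 16413/18428 - 10746*(-1/413213) = 16413/18428 + 10746/413213 = 6980092257/7614689164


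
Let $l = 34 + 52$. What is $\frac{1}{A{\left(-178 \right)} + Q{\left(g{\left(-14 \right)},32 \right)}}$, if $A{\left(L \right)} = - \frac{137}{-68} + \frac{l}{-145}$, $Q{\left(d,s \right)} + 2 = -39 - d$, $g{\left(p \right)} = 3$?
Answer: $- \frac{9860}{419823} \approx -0.023486$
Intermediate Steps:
$l = 86$
$Q{\left(d,s \right)} = -41 - d$ ($Q{\left(d,s \right)} = -2 - \left(39 + d\right) = -41 - d$)
$A{\left(L \right)} = \frac{14017}{9860}$ ($A{\left(L \right)} = - \frac{137}{-68} + \frac{86}{-145} = \left(-137\right) \left(- \frac{1}{68}\right) + 86 \left(- \frac{1}{145}\right) = \frac{137}{68} - \frac{86}{145} = \frac{14017}{9860}$)
$\frac{1}{A{\left(-178 \right)} + Q{\left(g{\left(-14 \right)},32 \right)}} = \frac{1}{\frac{14017}{9860} - 44} = \frac{1}{- \frac{419823}{9860}} = - \frac{9860}{419823}$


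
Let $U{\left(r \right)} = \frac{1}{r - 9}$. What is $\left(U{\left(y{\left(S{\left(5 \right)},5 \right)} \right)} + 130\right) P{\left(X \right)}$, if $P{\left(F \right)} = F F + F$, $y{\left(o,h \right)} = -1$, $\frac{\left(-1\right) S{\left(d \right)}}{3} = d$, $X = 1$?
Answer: $\frac{1299}{5} \approx 259.8$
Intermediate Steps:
$S{\left(d \right)} = - 3 d$
$P{\left(F \right)} = F + F^{2}$ ($P{\left(F \right)} = F^{2} + F = F + F^{2}$)
$U{\left(r \right)} = \frac{1}{-9 + r}$
$\left(U{\left(y{\left(S{\left(5 \right)},5 \right)} \right)} + 130\right) P{\left(X \right)} = \left(\frac{1}{-9 - 1} + 130\right) 1 \left(1 + 1\right) = \left(\frac{1}{-10} + 130\right) 1 \cdot 2 = \left(- \frac{1}{10} + 130\right) 2 = \frac{1299}{10} \cdot 2 = \frac{1299}{5}$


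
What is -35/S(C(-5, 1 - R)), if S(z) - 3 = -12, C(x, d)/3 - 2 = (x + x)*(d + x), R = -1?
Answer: 35/9 ≈ 3.8889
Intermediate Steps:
C(x, d) = 6 + 6*x*(d + x) (C(x, d) = 6 + 3*((x + x)*(d + x)) = 6 + 3*((2*x)*(d + x)) = 6 + 3*(2*x*(d + x)) = 6 + 6*x*(d + x))
S(z) = -9 (S(z) = 3 - 12 = -9)
-35/S(C(-5, 1 - R)) = -35/(-9) = -35*(-⅑) = 35/9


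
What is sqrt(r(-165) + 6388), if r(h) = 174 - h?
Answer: 31*sqrt(7) ≈ 82.018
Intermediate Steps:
sqrt(r(-165) + 6388) = sqrt((174 - 1*(-165)) + 6388) = sqrt((174 + 165) + 6388) = sqrt(339 + 6388) = sqrt(6727) = 31*sqrt(7)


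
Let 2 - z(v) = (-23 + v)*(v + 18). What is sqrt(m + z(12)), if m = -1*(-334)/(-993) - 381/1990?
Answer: sqrt(1294350050929290)/1976070 ≈ 18.206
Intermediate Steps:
m = -1042993/1976070 (m = 334*(-1/993) - 381*1/1990 = -334/993 - 381/1990 = -1042993/1976070 ≈ -0.52781)
z(v) = 2 - (-23 + v)*(18 + v) (z(v) = 2 - (-23 + v)*(v + 18) = 2 - (-23 + v)*(18 + v))
sqrt(m + z(12)) = sqrt(-1042993/1976070 + (416 - 1*12**2 + 5*12)) = sqrt(-1042993/1976070 + (416 - 1*144 + 60)) = sqrt(-1042993/1976070 + (416 - 144 + 60)) = sqrt(-1042993/1976070 + 332) = sqrt(655012247/1976070) = sqrt(1294350050929290)/1976070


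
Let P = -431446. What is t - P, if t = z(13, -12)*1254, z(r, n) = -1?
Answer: 430192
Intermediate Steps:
t = -1254 (t = -1*1254 = -1254)
t - P = -1254 - 1*(-431446) = -1254 + 431446 = 430192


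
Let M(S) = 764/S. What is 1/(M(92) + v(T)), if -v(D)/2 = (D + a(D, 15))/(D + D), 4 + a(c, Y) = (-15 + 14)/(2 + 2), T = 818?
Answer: 75256/550087 ≈ 0.13681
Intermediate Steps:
a(c, Y) = -17/4 (a(c, Y) = -4 + (-15 + 14)/(2 + 2) = -4 - 1/4 = -17/4)
v(D) = -(-17/4 + D)/D (v(D) = -2*(D - 17/4)/(D + D) = -2*(-17/4 + D)/(2*D) = -2*(-17/4 + D)*1/(2*D) = -(-17/4 + D)/D)
1/(M(92) + v(T)) = 1/(764/92 + (17/4 - 1*818)/818) = 1/(764*(1/92) + (17/4 - 818)/818) = 1/(191/23 + (1/818)*(-3255/4)) = 1/(191/23 - 3255/3272) = 1/(550087/75256) = 75256/550087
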